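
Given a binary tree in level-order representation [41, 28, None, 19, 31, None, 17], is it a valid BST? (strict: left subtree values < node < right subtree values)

Level-order array: [41, 28, None, 19, 31, None, 17]
Validate using subtree bounds (lo, hi): at each node, require lo < value < hi,
then recurse left with hi=value and right with lo=value.
Preorder trace (stopping at first violation):
  at node 41 with bounds (-inf, +inf): OK
  at node 28 with bounds (-inf, 41): OK
  at node 19 with bounds (-inf, 28): OK
  at node 17 with bounds (19, 28): VIOLATION
Node 17 violates its bound: not (19 < 17 < 28).
Result: Not a valid BST


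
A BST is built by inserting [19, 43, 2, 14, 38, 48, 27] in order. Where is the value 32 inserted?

Starting tree (level order): [19, 2, 43, None, 14, 38, 48, None, None, 27]
Insertion path: 19 -> 43 -> 38 -> 27
Result: insert 32 as right child of 27
Final tree (level order): [19, 2, 43, None, 14, 38, 48, None, None, 27, None, None, None, None, 32]


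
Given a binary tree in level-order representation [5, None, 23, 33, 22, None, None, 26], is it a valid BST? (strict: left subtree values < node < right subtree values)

Level-order array: [5, None, 23, 33, 22, None, None, 26]
Validate using subtree bounds (lo, hi): at each node, require lo < value < hi,
then recurse left with hi=value and right with lo=value.
Preorder trace (stopping at first violation):
  at node 5 with bounds (-inf, +inf): OK
  at node 23 with bounds (5, +inf): OK
  at node 33 with bounds (5, 23): VIOLATION
Node 33 violates its bound: not (5 < 33 < 23).
Result: Not a valid BST


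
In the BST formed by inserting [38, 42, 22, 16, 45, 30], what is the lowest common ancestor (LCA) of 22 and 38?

Tree insertion order: [38, 42, 22, 16, 45, 30]
Tree (level-order array): [38, 22, 42, 16, 30, None, 45]
In a BST, the LCA of p=22, q=38 is the first node v on the
root-to-leaf path with p <= v <= q (go left if both < v, right if both > v).
Walk from root:
  at 38: 22 <= 38 <= 38, this is the LCA
LCA = 38


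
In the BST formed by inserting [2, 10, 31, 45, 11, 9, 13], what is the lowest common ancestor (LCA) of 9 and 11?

Tree insertion order: [2, 10, 31, 45, 11, 9, 13]
Tree (level-order array): [2, None, 10, 9, 31, None, None, 11, 45, None, 13]
In a BST, the LCA of p=9, q=11 is the first node v on the
root-to-leaf path with p <= v <= q (go left if both < v, right if both > v).
Walk from root:
  at 2: both 9 and 11 > 2, go right
  at 10: 9 <= 10 <= 11, this is the LCA
LCA = 10


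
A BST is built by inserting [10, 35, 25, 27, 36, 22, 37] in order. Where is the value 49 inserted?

Starting tree (level order): [10, None, 35, 25, 36, 22, 27, None, 37]
Insertion path: 10 -> 35 -> 36 -> 37
Result: insert 49 as right child of 37
Final tree (level order): [10, None, 35, 25, 36, 22, 27, None, 37, None, None, None, None, None, 49]


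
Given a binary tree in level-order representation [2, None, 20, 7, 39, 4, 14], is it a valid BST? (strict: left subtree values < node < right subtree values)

Level-order array: [2, None, 20, 7, 39, 4, 14]
Validate using subtree bounds (lo, hi): at each node, require lo < value < hi,
then recurse left with hi=value and right with lo=value.
Preorder trace (stopping at first violation):
  at node 2 with bounds (-inf, +inf): OK
  at node 20 with bounds (2, +inf): OK
  at node 7 with bounds (2, 20): OK
  at node 4 with bounds (2, 7): OK
  at node 14 with bounds (7, 20): OK
  at node 39 with bounds (20, +inf): OK
No violation found at any node.
Result: Valid BST


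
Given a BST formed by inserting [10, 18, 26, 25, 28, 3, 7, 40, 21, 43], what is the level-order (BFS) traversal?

Tree insertion order: [10, 18, 26, 25, 28, 3, 7, 40, 21, 43]
Tree (level-order array): [10, 3, 18, None, 7, None, 26, None, None, 25, 28, 21, None, None, 40, None, None, None, 43]
BFS from the root, enqueuing left then right child of each popped node:
  queue [10] -> pop 10, enqueue [3, 18], visited so far: [10]
  queue [3, 18] -> pop 3, enqueue [7], visited so far: [10, 3]
  queue [18, 7] -> pop 18, enqueue [26], visited so far: [10, 3, 18]
  queue [7, 26] -> pop 7, enqueue [none], visited so far: [10, 3, 18, 7]
  queue [26] -> pop 26, enqueue [25, 28], visited so far: [10, 3, 18, 7, 26]
  queue [25, 28] -> pop 25, enqueue [21], visited so far: [10, 3, 18, 7, 26, 25]
  queue [28, 21] -> pop 28, enqueue [40], visited so far: [10, 3, 18, 7, 26, 25, 28]
  queue [21, 40] -> pop 21, enqueue [none], visited so far: [10, 3, 18, 7, 26, 25, 28, 21]
  queue [40] -> pop 40, enqueue [43], visited so far: [10, 3, 18, 7, 26, 25, 28, 21, 40]
  queue [43] -> pop 43, enqueue [none], visited so far: [10, 3, 18, 7, 26, 25, 28, 21, 40, 43]
Result: [10, 3, 18, 7, 26, 25, 28, 21, 40, 43]


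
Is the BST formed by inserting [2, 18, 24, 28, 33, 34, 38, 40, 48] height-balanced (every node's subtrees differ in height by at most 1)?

Tree (level-order array): [2, None, 18, None, 24, None, 28, None, 33, None, 34, None, 38, None, 40, None, 48]
Definition: a tree is height-balanced if, at every node, |h(left) - h(right)| <= 1 (empty subtree has height -1).
Bottom-up per-node check:
  node 48: h_left=-1, h_right=-1, diff=0 [OK], height=0
  node 40: h_left=-1, h_right=0, diff=1 [OK], height=1
  node 38: h_left=-1, h_right=1, diff=2 [FAIL (|-1-1|=2 > 1)], height=2
  node 34: h_left=-1, h_right=2, diff=3 [FAIL (|-1-2|=3 > 1)], height=3
  node 33: h_left=-1, h_right=3, diff=4 [FAIL (|-1-3|=4 > 1)], height=4
  node 28: h_left=-1, h_right=4, diff=5 [FAIL (|-1-4|=5 > 1)], height=5
  node 24: h_left=-1, h_right=5, diff=6 [FAIL (|-1-5|=6 > 1)], height=6
  node 18: h_left=-1, h_right=6, diff=7 [FAIL (|-1-6|=7 > 1)], height=7
  node 2: h_left=-1, h_right=7, diff=8 [FAIL (|-1-7|=8 > 1)], height=8
Node 38 violates the condition: |-1 - 1| = 2 > 1.
Result: Not balanced


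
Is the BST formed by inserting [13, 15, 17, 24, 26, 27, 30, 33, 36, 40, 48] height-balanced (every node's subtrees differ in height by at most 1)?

Tree (level-order array): [13, None, 15, None, 17, None, 24, None, 26, None, 27, None, 30, None, 33, None, 36, None, 40, None, 48]
Definition: a tree is height-balanced if, at every node, |h(left) - h(right)| <= 1 (empty subtree has height -1).
Bottom-up per-node check:
  node 48: h_left=-1, h_right=-1, diff=0 [OK], height=0
  node 40: h_left=-1, h_right=0, diff=1 [OK], height=1
  node 36: h_left=-1, h_right=1, diff=2 [FAIL (|-1-1|=2 > 1)], height=2
  node 33: h_left=-1, h_right=2, diff=3 [FAIL (|-1-2|=3 > 1)], height=3
  node 30: h_left=-1, h_right=3, diff=4 [FAIL (|-1-3|=4 > 1)], height=4
  node 27: h_left=-1, h_right=4, diff=5 [FAIL (|-1-4|=5 > 1)], height=5
  node 26: h_left=-1, h_right=5, diff=6 [FAIL (|-1-5|=6 > 1)], height=6
  node 24: h_left=-1, h_right=6, diff=7 [FAIL (|-1-6|=7 > 1)], height=7
  node 17: h_left=-1, h_right=7, diff=8 [FAIL (|-1-7|=8 > 1)], height=8
  node 15: h_left=-1, h_right=8, diff=9 [FAIL (|-1-8|=9 > 1)], height=9
  node 13: h_left=-1, h_right=9, diff=10 [FAIL (|-1-9|=10 > 1)], height=10
Node 36 violates the condition: |-1 - 1| = 2 > 1.
Result: Not balanced


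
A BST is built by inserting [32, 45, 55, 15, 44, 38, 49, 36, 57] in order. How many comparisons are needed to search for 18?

Search path for 18: 32 -> 15
Found: False
Comparisons: 2


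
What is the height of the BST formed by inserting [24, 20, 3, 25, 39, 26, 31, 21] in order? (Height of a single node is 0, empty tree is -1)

Insertion order: [24, 20, 3, 25, 39, 26, 31, 21]
Tree (level-order array): [24, 20, 25, 3, 21, None, 39, None, None, None, None, 26, None, None, 31]
Compute height bottom-up (empty subtree = -1):
  height(3) = 1 + max(-1, -1) = 0
  height(21) = 1 + max(-1, -1) = 0
  height(20) = 1 + max(0, 0) = 1
  height(31) = 1 + max(-1, -1) = 0
  height(26) = 1 + max(-1, 0) = 1
  height(39) = 1 + max(1, -1) = 2
  height(25) = 1 + max(-1, 2) = 3
  height(24) = 1 + max(1, 3) = 4
Height = 4


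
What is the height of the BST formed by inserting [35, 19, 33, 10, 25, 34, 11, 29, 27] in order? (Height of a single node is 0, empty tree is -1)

Insertion order: [35, 19, 33, 10, 25, 34, 11, 29, 27]
Tree (level-order array): [35, 19, None, 10, 33, None, 11, 25, 34, None, None, None, 29, None, None, 27]
Compute height bottom-up (empty subtree = -1):
  height(11) = 1 + max(-1, -1) = 0
  height(10) = 1 + max(-1, 0) = 1
  height(27) = 1 + max(-1, -1) = 0
  height(29) = 1 + max(0, -1) = 1
  height(25) = 1 + max(-1, 1) = 2
  height(34) = 1 + max(-1, -1) = 0
  height(33) = 1 + max(2, 0) = 3
  height(19) = 1 + max(1, 3) = 4
  height(35) = 1 + max(4, -1) = 5
Height = 5


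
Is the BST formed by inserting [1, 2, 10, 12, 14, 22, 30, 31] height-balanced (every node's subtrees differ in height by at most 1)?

Tree (level-order array): [1, None, 2, None, 10, None, 12, None, 14, None, 22, None, 30, None, 31]
Definition: a tree is height-balanced if, at every node, |h(left) - h(right)| <= 1 (empty subtree has height -1).
Bottom-up per-node check:
  node 31: h_left=-1, h_right=-1, diff=0 [OK], height=0
  node 30: h_left=-1, h_right=0, diff=1 [OK], height=1
  node 22: h_left=-1, h_right=1, diff=2 [FAIL (|-1-1|=2 > 1)], height=2
  node 14: h_left=-1, h_right=2, diff=3 [FAIL (|-1-2|=3 > 1)], height=3
  node 12: h_left=-1, h_right=3, diff=4 [FAIL (|-1-3|=4 > 1)], height=4
  node 10: h_left=-1, h_right=4, diff=5 [FAIL (|-1-4|=5 > 1)], height=5
  node 2: h_left=-1, h_right=5, diff=6 [FAIL (|-1-5|=6 > 1)], height=6
  node 1: h_left=-1, h_right=6, diff=7 [FAIL (|-1-6|=7 > 1)], height=7
Node 22 violates the condition: |-1 - 1| = 2 > 1.
Result: Not balanced


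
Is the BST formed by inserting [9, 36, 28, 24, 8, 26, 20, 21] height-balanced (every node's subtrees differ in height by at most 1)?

Tree (level-order array): [9, 8, 36, None, None, 28, None, 24, None, 20, 26, None, 21]
Definition: a tree is height-balanced if, at every node, |h(left) - h(right)| <= 1 (empty subtree has height -1).
Bottom-up per-node check:
  node 8: h_left=-1, h_right=-1, diff=0 [OK], height=0
  node 21: h_left=-1, h_right=-1, diff=0 [OK], height=0
  node 20: h_left=-1, h_right=0, diff=1 [OK], height=1
  node 26: h_left=-1, h_right=-1, diff=0 [OK], height=0
  node 24: h_left=1, h_right=0, diff=1 [OK], height=2
  node 28: h_left=2, h_right=-1, diff=3 [FAIL (|2--1|=3 > 1)], height=3
  node 36: h_left=3, h_right=-1, diff=4 [FAIL (|3--1|=4 > 1)], height=4
  node 9: h_left=0, h_right=4, diff=4 [FAIL (|0-4|=4 > 1)], height=5
Node 28 violates the condition: |2 - -1| = 3 > 1.
Result: Not balanced


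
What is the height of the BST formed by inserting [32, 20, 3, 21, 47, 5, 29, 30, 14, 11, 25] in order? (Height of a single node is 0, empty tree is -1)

Insertion order: [32, 20, 3, 21, 47, 5, 29, 30, 14, 11, 25]
Tree (level-order array): [32, 20, 47, 3, 21, None, None, None, 5, None, 29, None, 14, 25, 30, 11]
Compute height bottom-up (empty subtree = -1):
  height(11) = 1 + max(-1, -1) = 0
  height(14) = 1 + max(0, -1) = 1
  height(5) = 1 + max(-1, 1) = 2
  height(3) = 1 + max(-1, 2) = 3
  height(25) = 1 + max(-1, -1) = 0
  height(30) = 1 + max(-1, -1) = 0
  height(29) = 1 + max(0, 0) = 1
  height(21) = 1 + max(-1, 1) = 2
  height(20) = 1 + max(3, 2) = 4
  height(47) = 1 + max(-1, -1) = 0
  height(32) = 1 + max(4, 0) = 5
Height = 5


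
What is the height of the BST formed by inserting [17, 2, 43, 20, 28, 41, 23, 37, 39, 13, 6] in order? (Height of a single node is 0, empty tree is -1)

Insertion order: [17, 2, 43, 20, 28, 41, 23, 37, 39, 13, 6]
Tree (level-order array): [17, 2, 43, None, 13, 20, None, 6, None, None, 28, None, None, 23, 41, None, None, 37, None, None, 39]
Compute height bottom-up (empty subtree = -1):
  height(6) = 1 + max(-1, -1) = 0
  height(13) = 1 + max(0, -1) = 1
  height(2) = 1 + max(-1, 1) = 2
  height(23) = 1 + max(-1, -1) = 0
  height(39) = 1 + max(-1, -1) = 0
  height(37) = 1 + max(-1, 0) = 1
  height(41) = 1 + max(1, -1) = 2
  height(28) = 1 + max(0, 2) = 3
  height(20) = 1 + max(-1, 3) = 4
  height(43) = 1 + max(4, -1) = 5
  height(17) = 1 + max(2, 5) = 6
Height = 6


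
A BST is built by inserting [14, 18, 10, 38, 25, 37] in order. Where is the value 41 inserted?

Starting tree (level order): [14, 10, 18, None, None, None, 38, 25, None, None, 37]
Insertion path: 14 -> 18 -> 38
Result: insert 41 as right child of 38
Final tree (level order): [14, 10, 18, None, None, None, 38, 25, 41, None, 37]


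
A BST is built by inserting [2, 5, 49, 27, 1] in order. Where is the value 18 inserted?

Starting tree (level order): [2, 1, 5, None, None, None, 49, 27]
Insertion path: 2 -> 5 -> 49 -> 27
Result: insert 18 as left child of 27
Final tree (level order): [2, 1, 5, None, None, None, 49, 27, None, 18]


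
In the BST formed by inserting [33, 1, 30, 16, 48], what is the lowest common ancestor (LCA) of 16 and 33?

Tree insertion order: [33, 1, 30, 16, 48]
Tree (level-order array): [33, 1, 48, None, 30, None, None, 16]
In a BST, the LCA of p=16, q=33 is the first node v on the
root-to-leaf path with p <= v <= q (go left if both < v, right if both > v).
Walk from root:
  at 33: 16 <= 33 <= 33, this is the LCA
LCA = 33


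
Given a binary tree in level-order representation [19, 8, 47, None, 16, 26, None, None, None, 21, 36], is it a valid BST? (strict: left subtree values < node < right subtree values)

Level-order array: [19, 8, 47, None, 16, 26, None, None, None, 21, 36]
Validate using subtree bounds (lo, hi): at each node, require lo < value < hi,
then recurse left with hi=value and right with lo=value.
Preorder trace (stopping at first violation):
  at node 19 with bounds (-inf, +inf): OK
  at node 8 with bounds (-inf, 19): OK
  at node 16 with bounds (8, 19): OK
  at node 47 with bounds (19, +inf): OK
  at node 26 with bounds (19, 47): OK
  at node 21 with bounds (19, 26): OK
  at node 36 with bounds (26, 47): OK
No violation found at any node.
Result: Valid BST


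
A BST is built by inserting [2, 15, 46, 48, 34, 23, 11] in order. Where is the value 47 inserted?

Starting tree (level order): [2, None, 15, 11, 46, None, None, 34, 48, 23]
Insertion path: 2 -> 15 -> 46 -> 48
Result: insert 47 as left child of 48
Final tree (level order): [2, None, 15, 11, 46, None, None, 34, 48, 23, None, 47]


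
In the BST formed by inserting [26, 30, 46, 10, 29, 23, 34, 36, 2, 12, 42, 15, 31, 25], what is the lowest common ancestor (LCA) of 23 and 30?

Tree insertion order: [26, 30, 46, 10, 29, 23, 34, 36, 2, 12, 42, 15, 31, 25]
Tree (level-order array): [26, 10, 30, 2, 23, 29, 46, None, None, 12, 25, None, None, 34, None, None, 15, None, None, 31, 36, None, None, None, None, None, 42]
In a BST, the LCA of p=23, q=30 is the first node v on the
root-to-leaf path with p <= v <= q (go left if both < v, right if both > v).
Walk from root:
  at 26: 23 <= 26 <= 30, this is the LCA
LCA = 26


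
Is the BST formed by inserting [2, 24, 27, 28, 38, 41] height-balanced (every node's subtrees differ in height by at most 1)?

Tree (level-order array): [2, None, 24, None, 27, None, 28, None, 38, None, 41]
Definition: a tree is height-balanced if, at every node, |h(left) - h(right)| <= 1 (empty subtree has height -1).
Bottom-up per-node check:
  node 41: h_left=-1, h_right=-1, diff=0 [OK], height=0
  node 38: h_left=-1, h_right=0, diff=1 [OK], height=1
  node 28: h_left=-1, h_right=1, diff=2 [FAIL (|-1-1|=2 > 1)], height=2
  node 27: h_left=-1, h_right=2, diff=3 [FAIL (|-1-2|=3 > 1)], height=3
  node 24: h_left=-1, h_right=3, diff=4 [FAIL (|-1-3|=4 > 1)], height=4
  node 2: h_left=-1, h_right=4, diff=5 [FAIL (|-1-4|=5 > 1)], height=5
Node 28 violates the condition: |-1 - 1| = 2 > 1.
Result: Not balanced


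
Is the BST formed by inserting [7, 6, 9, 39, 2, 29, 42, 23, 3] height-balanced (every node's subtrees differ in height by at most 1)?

Tree (level-order array): [7, 6, 9, 2, None, None, 39, None, 3, 29, 42, None, None, 23]
Definition: a tree is height-balanced if, at every node, |h(left) - h(right)| <= 1 (empty subtree has height -1).
Bottom-up per-node check:
  node 3: h_left=-1, h_right=-1, diff=0 [OK], height=0
  node 2: h_left=-1, h_right=0, diff=1 [OK], height=1
  node 6: h_left=1, h_right=-1, diff=2 [FAIL (|1--1|=2 > 1)], height=2
  node 23: h_left=-1, h_right=-1, diff=0 [OK], height=0
  node 29: h_left=0, h_right=-1, diff=1 [OK], height=1
  node 42: h_left=-1, h_right=-1, diff=0 [OK], height=0
  node 39: h_left=1, h_right=0, diff=1 [OK], height=2
  node 9: h_left=-1, h_right=2, diff=3 [FAIL (|-1-2|=3 > 1)], height=3
  node 7: h_left=2, h_right=3, diff=1 [OK], height=4
Node 6 violates the condition: |1 - -1| = 2 > 1.
Result: Not balanced


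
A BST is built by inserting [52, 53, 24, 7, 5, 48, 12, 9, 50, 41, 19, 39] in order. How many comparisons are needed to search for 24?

Search path for 24: 52 -> 24
Found: True
Comparisons: 2


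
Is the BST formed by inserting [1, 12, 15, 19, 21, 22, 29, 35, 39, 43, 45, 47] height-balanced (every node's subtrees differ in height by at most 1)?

Tree (level-order array): [1, None, 12, None, 15, None, 19, None, 21, None, 22, None, 29, None, 35, None, 39, None, 43, None, 45, None, 47]
Definition: a tree is height-balanced if, at every node, |h(left) - h(right)| <= 1 (empty subtree has height -1).
Bottom-up per-node check:
  node 47: h_left=-1, h_right=-1, diff=0 [OK], height=0
  node 45: h_left=-1, h_right=0, diff=1 [OK], height=1
  node 43: h_left=-1, h_right=1, diff=2 [FAIL (|-1-1|=2 > 1)], height=2
  node 39: h_left=-1, h_right=2, diff=3 [FAIL (|-1-2|=3 > 1)], height=3
  node 35: h_left=-1, h_right=3, diff=4 [FAIL (|-1-3|=4 > 1)], height=4
  node 29: h_left=-1, h_right=4, diff=5 [FAIL (|-1-4|=5 > 1)], height=5
  node 22: h_left=-1, h_right=5, diff=6 [FAIL (|-1-5|=6 > 1)], height=6
  node 21: h_left=-1, h_right=6, diff=7 [FAIL (|-1-6|=7 > 1)], height=7
  node 19: h_left=-1, h_right=7, diff=8 [FAIL (|-1-7|=8 > 1)], height=8
  node 15: h_left=-1, h_right=8, diff=9 [FAIL (|-1-8|=9 > 1)], height=9
  node 12: h_left=-1, h_right=9, diff=10 [FAIL (|-1-9|=10 > 1)], height=10
  node 1: h_left=-1, h_right=10, diff=11 [FAIL (|-1-10|=11 > 1)], height=11
Node 43 violates the condition: |-1 - 1| = 2 > 1.
Result: Not balanced


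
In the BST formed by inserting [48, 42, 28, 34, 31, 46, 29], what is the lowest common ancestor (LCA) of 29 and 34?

Tree insertion order: [48, 42, 28, 34, 31, 46, 29]
Tree (level-order array): [48, 42, None, 28, 46, None, 34, None, None, 31, None, 29]
In a BST, the LCA of p=29, q=34 is the first node v on the
root-to-leaf path with p <= v <= q (go left if both < v, right if both > v).
Walk from root:
  at 48: both 29 and 34 < 48, go left
  at 42: both 29 and 34 < 42, go left
  at 28: both 29 and 34 > 28, go right
  at 34: 29 <= 34 <= 34, this is the LCA
LCA = 34


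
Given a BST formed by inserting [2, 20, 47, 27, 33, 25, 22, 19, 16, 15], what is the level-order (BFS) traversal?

Tree insertion order: [2, 20, 47, 27, 33, 25, 22, 19, 16, 15]
Tree (level-order array): [2, None, 20, 19, 47, 16, None, 27, None, 15, None, 25, 33, None, None, 22]
BFS from the root, enqueuing left then right child of each popped node:
  queue [2] -> pop 2, enqueue [20], visited so far: [2]
  queue [20] -> pop 20, enqueue [19, 47], visited so far: [2, 20]
  queue [19, 47] -> pop 19, enqueue [16], visited so far: [2, 20, 19]
  queue [47, 16] -> pop 47, enqueue [27], visited so far: [2, 20, 19, 47]
  queue [16, 27] -> pop 16, enqueue [15], visited so far: [2, 20, 19, 47, 16]
  queue [27, 15] -> pop 27, enqueue [25, 33], visited so far: [2, 20, 19, 47, 16, 27]
  queue [15, 25, 33] -> pop 15, enqueue [none], visited so far: [2, 20, 19, 47, 16, 27, 15]
  queue [25, 33] -> pop 25, enqueue [22], visited so far: [2, 20, 19, 47, 16, 27, 15, 25]
  queue [33, 22] -> pop 33, enqueue [none], visited so far: [2, 20, 19, 47, 16, 27, 15, 25, 33]
  queue [22] -> pop 22, enqueue [none], visited so far: [2, 20, 19, 47, 16, 27, 15, 25, 33, 22]
Result: [2, 20, 19, 47, 16, 27, 15, 25, 33, 22]


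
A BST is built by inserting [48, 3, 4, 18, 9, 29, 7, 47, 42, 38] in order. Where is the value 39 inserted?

Starting tree (level order): [48, 3, None, None, 4, None, 18, 9, 29, 7, None, None, 47, None, None, 42, None, 38]
Insertion path: 48 -> 3 -> 4 -> 18 -> 29 -> 47 -> 42 -> 38
Result: insert 39 as right child of 38
Final tree (level order): [48, 3, None, None, 4, None, 18, 9, 29, 7, None, None, 47, None, None, 42, None, 38, None, None, 39]


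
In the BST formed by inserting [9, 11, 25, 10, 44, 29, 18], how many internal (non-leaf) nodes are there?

Tree built from: [9, 11, 25, 10, 44, 29, 18]
Tree (level-order array): [9, None, 11, 10, 25, None, None, 18, 44, None, None, 29]
Rule: An internal node has at least one child.
Per-node child counts:
  node 9: 1 child(ren)
  node 11: 2 child(ren)
  node 10: 0 child(ren)
  node 25: 2 child(ren)
  node 18: 0 child(ren)
  node 44: 1 child(ren)
  node 29: 0 child(ren)
Matching nodes: [9, 11, 25, 44]
Count of internal (non-leaf) nodes: 4


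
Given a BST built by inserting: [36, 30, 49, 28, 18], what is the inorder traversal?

Tree insertion order: [36, 30, 49, 28, 18]
Tree (level-order array): [36, 30, 49, 28, None, None, None, 18]
Inorder traversal: [18, 28, 30, 36, 49]


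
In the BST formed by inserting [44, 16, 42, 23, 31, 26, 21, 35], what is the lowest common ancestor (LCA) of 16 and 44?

Tree insertion order: [44, 16, 42, 23, 31, 26, 21, 35]
Tree (level-order array): [44, 16, None, None, 42, 23, None, 21, 31, None, None, 26, 35]
In a BST, the LCA of p=16, q=44 is the first node v on the
root-to-leaf path with p <= v <= q (go left if both < v, right if both > v).
Walk from root:
  at 44: 16 <= 44 <= 44, this is the LCA
LCA = 44


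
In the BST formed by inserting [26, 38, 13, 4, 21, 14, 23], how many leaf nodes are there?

Tree built from: [26, 38, 13, 4, 21, 14, 23]
Tree (level-order array): [26, 13, 38, 4, 21, None, None, None, None, 14, 23]
Rule: A leaf has 0 children.
Per-node child counts:
  node 26: 2 child(ren)
  node 13: 2 child(ren)
  node 4: 0 child(ren)
  node 21: 2 child(ren)
  node 14: 0 child(ren)
  node 23: 0 child(ren)
  node 38: 0 child(ren)
Matching nodes: [4, 14, 23, 38]
Count of leaf nodes: 4


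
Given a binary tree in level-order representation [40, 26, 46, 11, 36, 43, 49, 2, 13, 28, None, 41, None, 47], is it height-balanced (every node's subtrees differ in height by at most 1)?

Tree (level-order array): [40, 26, 46, 11, 36, 43, 49, 2, 13, 28, None, 41, None, 47]
Definition: a tree is height-balanced if, at every node, |h(left) - h(right)| <= 1 (empty subtree has height -1).
Bottom-up per-node check:
  node 2: h_left=-1, h_right=-1, diff=0 [OK], height=0
  node 13: h_left=-1, h_right=-1, diff=0 [OK], height=0
  node 11: h_left=0, h_right=0, diff=0 [OK], height=1
  node 28: h_left=-1, h_right=-1, diff=0 [OK], height=0
  node 36: h_left=0, h_right=-1, diff=1 [OK], height=1
  node 26: h_left=1, h_right=1, diff=0 [OK], height=2
  node 41: h_left=-1, h_right=-1, diff=0 [OK], height=0
  node 43: h_left=0, h_right=-1, diff=1 [OK], height=1
  node 47: h_left=-1, h_right=-1, diff=0 [OK], height=0
  node 49: h_left=0, h_right=-1, diff=1 [OK], height=1
  node 46: h_left=1, h_right=1, diff=0 [OK], height=2
  node 40: h_left=2, h_right=2, diff=0 [OK], height=3
All nodes satisfy the balance condition.
Result: Balanced


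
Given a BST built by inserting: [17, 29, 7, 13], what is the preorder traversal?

Tree insertion order: [17, 29, 7, 13]
Tree (level-order array): [17, 7, 29, None, 13]
Preorder traversal: [17, 7, 13, 29]


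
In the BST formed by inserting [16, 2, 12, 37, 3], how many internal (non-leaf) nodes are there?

Tree built from: [16, 2, 12, 37, 3]
Tree (level-order array): [16, 2, 37, None, 12, None, None, 3]
Rule: An internal node has at least one child.
Per-node child counts:
  node 16: 2 child(ren)
  node 2: 1 child(ren)
  node 12: 1 child(ren)
  node 3: 0 child(ren)
  node 37: 0 child(ren)
Matching nodes: [16, 2, 12]
Count of internal (non-leaf) nodes: 3


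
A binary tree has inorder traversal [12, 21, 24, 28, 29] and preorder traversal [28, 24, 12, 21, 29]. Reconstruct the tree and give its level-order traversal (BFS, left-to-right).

Inorder:  [12, 21, 24, 28, 29]
Preorder: [28, 24, 12, 21, 29]
Algorithm: preorder visits root first, so consume preorder in order;
for each root, split the current inorder slice at that value into
left-subtree inorder and right-subtree inorder, then recurse.
Recursive splits:
  root=28; inorder splits into left=[12, 21, 24], right=[29]
  root=24; inorder splits into left=[12, 21], right=[]
  root=12; inorder splits into left=[], right=[21]
  root=21; inorder splits into left=[], right=[]
  root=29; inorder splits into left=[], right=[]
Reconstructed level-order: [28, 24, 29, 12, 21]


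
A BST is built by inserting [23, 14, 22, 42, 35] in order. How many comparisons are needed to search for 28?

Search path for 28: 23 -> 42 -> 35
Found: False
Comparisons: 3


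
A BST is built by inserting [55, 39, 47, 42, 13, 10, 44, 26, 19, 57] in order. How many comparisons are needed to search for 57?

Search path for 57: 55 -> 57
Found: True
Comparisons: 2


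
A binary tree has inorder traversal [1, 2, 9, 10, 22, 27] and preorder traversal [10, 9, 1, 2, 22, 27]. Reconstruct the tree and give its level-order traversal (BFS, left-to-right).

Inorder:  [1, 2, 9, 10, 22, 27]
Preorder: [10, 9, 1, 2, 22, 27]
Algorithm: preorder visits root first, so consume preorder in order;
for each root, split the current inorder slice at that value into
left-subtree inorder and right-subtree inorder, then recurse.
Recursive splits:
  root=10; inorder splits into left=[1, 2, 9], right=[22, 27]
  root=9; inorder splits into left=[1, 2], right=[]
  root=1; inorder splits into left=[], right=[2]
  root=2; inorder splits into left=[], right=[]
  root=22; inorder splits into left=[], right=[27]
  root=27; inorder splits into left=[], right=[]
Reconstructed level-order: [10, 9, 22, 1, 27, 2]


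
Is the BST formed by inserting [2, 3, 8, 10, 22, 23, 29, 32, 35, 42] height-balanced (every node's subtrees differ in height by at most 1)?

Tree (level-order array): [2, None, 3, None, 8, None, 10, None, 22, None, 23, None, 29, None, 32, None, 35, None, 42]
Definition: a tree is height-balanced if, at every node, |h(left) - h(right)| <= 1 (empty subtree has height -1).
Bottom-up per-node check:
  node 42: h_left=-1, h_right=-1, diff=0 [OK], height=0
  node 35: h_left=-1, h_right=0, diff=1 [OK], height=1
  node 32: h_left=-1, h_right=1, diff=2 [FAIL (|-1-1|=2 > 1)], height=2
  node 29: h_left=-1, h_right=2, diff=3 [FAIL (|-1-2|=3 > 1)], height=3
  node 23: h_left=-1, h_right=3, diff=4 [FAIL (|-1-3|=4 > 1)], height=4
  node 22: h_left=-1, h_right=4, diff=5 [FAIL (|-1-4|=5 > 1)], height=5
  node 10: h_left=-1, h_right=5, diff=6 [FAIL (|-1-5|=6 > 1)], height=6
  node 8: h_left=-1, h_right=6, diff=7 [FAIL (|-1-6|=7 > 1)], height=7
  node 3: h_left=-1, h_right=7, diff=8 [FAIL (|-1-7|=8 > 1)], height=8
  node 2: h_left=-1, h_right=8, diff=9 [FAIL (|-1-8|=9 > 1)], height=9
Node 32 violates the condition: |-1 - 1| = 2 > 1.
Result: Not balanced


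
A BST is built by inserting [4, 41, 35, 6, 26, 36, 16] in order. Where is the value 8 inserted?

Starting tree (level order): [4, None, 41, 35, None, 6, 36, None, 26, None, None, 16]
Insertion path: 4 -> 41 -> 35 -> 6 -> 26 -> 16
Result: insert 8 as left child of 16
Final tree (level order): [4, None, 41, 35, None, 6, 36, None, 26, None, None, 16, None, 8]


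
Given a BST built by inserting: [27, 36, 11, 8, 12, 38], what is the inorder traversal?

Tree insertion order: [27, 36, 11, 8, 12, 38]
Tree (level-order array): [27, 11, 36, 8, 12, None, 38]
Inorder traversal: [8, 11, 12, 27, 36, 38]


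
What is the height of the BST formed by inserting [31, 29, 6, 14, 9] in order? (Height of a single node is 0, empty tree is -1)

Insertion order: [31, 29, 6, 14, 9]
Tree (level-order array): [31, 29, None, 6, None, None, 14, 9]
Compute height bottom-up (empty subtree = -1):
  height(9) = 1 + max(-1, -1) = 0
  height(14) = 1 + max(0, -1) = 1
  height(6) = 1 + max(-1, 1) = 2
  height(29) = 1 + max(2, -1) = 3
  height(31) = 1 + max(3, -1) = 4
Height = 4


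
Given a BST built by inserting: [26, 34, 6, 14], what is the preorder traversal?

Tree insertion order: [26, 34, 6, 14]
Tree (level-order array): [26, 6, 34, None, 14]
Preorder traversal: [26, 6, 14, 34]


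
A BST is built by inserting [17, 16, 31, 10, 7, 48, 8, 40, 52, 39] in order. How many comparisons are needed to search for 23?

Search path for 23: 17 -> 31
Found: False
Comparisons: 2


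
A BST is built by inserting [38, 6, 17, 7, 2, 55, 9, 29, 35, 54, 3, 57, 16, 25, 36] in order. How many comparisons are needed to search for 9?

Search path for 9: 38 -> 6 -> 17 -> 7 -> 9
Found: True
Comparisons: 5


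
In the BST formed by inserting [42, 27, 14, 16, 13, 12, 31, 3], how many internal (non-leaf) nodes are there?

Tree built from: [42, 27, 14, 16, 13, 12, 31, 3]
Tree (level-order array): [42, 27, None, 14, 31, 13, 16, None, None, 12, None, None, None, 3]
Rule: An internal node has at least one child.
Per-node child counts:
  node 42: 1 child(ren)
  node 27: 2 child(ren)
  node 14: 2 child(ren)
  node 13: 1 child(ren)
  node 12: 1 child(ren)
  node 3: 0 child(ren)
  node 16: 0 child(ren)
  node 31: 0 child(ren)
Matching nodes: [42, 27, 14, 13, 12]
Count of internal (non-leaf) nodes: 5


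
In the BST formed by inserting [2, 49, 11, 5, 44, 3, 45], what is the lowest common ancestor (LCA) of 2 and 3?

Tree insertion order: [2, 49, 11, 5, 44, 3, 45]
Tree (level-order array): [2, None, 49, 11, None, 5, 44, 3, None, None, 45]
In a BST, the LCA of p=2, q=3 is the first node v on the
root-to-leaf path with p <= v <= q (go left if both < v, right if both > v).
Walk from root:
  at 2: 2 <= 2 <= 3, this is the LCA
LCA = 2


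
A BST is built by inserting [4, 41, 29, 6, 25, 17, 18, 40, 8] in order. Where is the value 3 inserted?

Starting tree (level order): [4, None, 41, 29, None, 6, 40, None, 25, None, None, 17, None, 8, 18]
Insertion path: 4
Result: insert 3 as left child of 4
Final tree (level order): [4, 3, 41, None, None, 29, None, 6, 40, None, 25, None, None, 17, None, 8, 18]


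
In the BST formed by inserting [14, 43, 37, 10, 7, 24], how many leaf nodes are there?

Tree built from: [14, 43, 37, 10, 7, 24]
Tree (level-order array): [14, 10, 43, 7, None, 37, None, None, None, 24]
Rule: A leaf has 0 children.
Per-node child counts:
  node 14: 2 child(ren)
  node 10: 1 child(ren)
  node 7: 0 child(ren)
  node 43: 1 child(ren)
  node 37: 1 child(ren)
  node 24: 0 child(ren)
Matching nodes: [7, 24]
Count of leaf nodes: 2


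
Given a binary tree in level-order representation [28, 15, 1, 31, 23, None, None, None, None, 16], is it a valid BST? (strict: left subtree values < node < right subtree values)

Level-order array: [28, 15, 1, 31, 23, None, None, None, None, 16]
Validate using subtree bounds (lo, hi): at each node, require lo < value < hi,
then recurse left with hi=value and right with lo=value.
Preorder trace (stopping at first violation):
  at node 28 with bounds (-inf, +inf): OK
  at node 15 with bounds (-inf, 28): OK
  at node 31 with bounds (-inf, 15): VIOLATION
Node 31 violates its bound: not (-inf < 31 < 15).
Result: Not a valid BST


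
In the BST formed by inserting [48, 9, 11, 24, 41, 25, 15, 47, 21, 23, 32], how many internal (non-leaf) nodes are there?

Tree built from: [48, 9, 11, 24, 41, 25, 15, 47, 21, 23, 32]
Tree (level-order array): [48, 9, None, None, 11, None, 24, 15, 41, None, 21, 25, 47, None, 23, None, 32]
Rule: An internal node has at least one child.
Per-node child counts:
  node 48: 1 child(ren)
  node 9: 1 child(ren)
  node 11: 1 child(ren)
  node 24: 2 child(ren)
  node 15: 1 child(ren)
  node 21: 1 child(ren)
  node 23: 0 child(ren)
  node 41: 2 child(ren)
  node 25: 1 child(ren)
  node 32: 0 child(ren)
  node 47: 0 child(ren)
Matching nodes: [48, 9, 11, 24, 15, 21, 41, 25]
Count of internal (non-leaf) nodes: 8


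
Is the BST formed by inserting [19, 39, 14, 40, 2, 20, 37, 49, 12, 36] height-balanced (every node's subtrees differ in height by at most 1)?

Tree (level-order array): [19, 14, 39, 2, None, 20, 40, None, 12, None, 37, None, 49, None, None, 36]
Definition: a tree is height-balanced if, at every node, |h(left) - h(right)| <= 1 (empty subtree has height -1).
Bottom-up per-node check:
  node 12: h_left=-1, h_right=-1, diff=0 [OK], height=0
  node 2: h_left=-1, h_right=0, diff=1 [OK], height=1
  node 14: h_left=1, h_right=-1, diff=2 [FAIL (|1--1|=2 > 1)], height=2
  node 36: h_left=-1, h_right=-1, diff=0 [OK], height=0
  node 37: h_left=0, h_right=-1, diff=1 [OK], height=1
  node 20: h_left=-1, h_right=1, diff=2 [FAIL (|-1-1|=2 > 1)], height=2
  node 49: h_left=-1, h_right=-1, diff=0 [OK], height=0
  node 40: h_left=-1, h_right=0, diff=1 [OK], height=1
  node 39: h_left=2, h_right=1, diff=1 [OK], height=3
  node 19: h_left=2, h_right=3, diff=1 [OK], height=4
Node 14 violates the condition: |1 - -1| = 2 > 1.
Result: Not balanced


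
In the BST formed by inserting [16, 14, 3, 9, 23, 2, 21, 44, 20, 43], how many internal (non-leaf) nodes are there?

Tree built from: [16, 14, 3, 9, 23, 2, 21, 44, 20, 43]
Tree (level-order array): [16, 14, 23, 3, None, 21, 44, 2, 9, 20, None, 43]
Rule: An internal node has at least one child.
Per-node child counts:
  node 16: 2 child(ren)
  node 14: 1 child(ren)
  node 3: 2 child(ren)
  node 2: 0 child(ren)
  node 9: 0 child(ren)
  node 23: 2 child(ren)
  node 21: 1 child(ren)
  node 20: 0 child(ren)
  node 44: 1 child(ren)
  node 43: 0 child(ren)
Matching nodes: [16, 14, 3, 23, 21, 44]
Count of internal (non-leaf) nodes: 6


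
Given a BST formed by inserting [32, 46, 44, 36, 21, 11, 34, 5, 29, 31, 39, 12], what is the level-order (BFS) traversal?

Tree insertion order: [32, 46, 44, 36, 21, 11, 34, 5, 29, 31, 39, 12]
Tree (level-order array): [32, 21, 46, 11, 29, 44, None, 5, 12, None, 31, 36, None, None, None, None, None, None, None, 34, 39]
BFS from the root, enqueuing left then right child of each popped node:
  queue [32] -> pop 32, enqueue [21, 46], visited so far: [32]
  queue [21, 46] -> pop 21, enqueue [11, 29], visited so far: [32, 21]
  queue [46, 11, 29] -> pop 46, enqueue [44], visited so far: [32, 21, 46]
  queue [11, 29, 44] -> pop 11, enqueue [5, 12], visited so far: [32, 21, 46, 11]
  queue [29, 44, 5, 12] -> pop 29, enqueue [31], visited so far: [32, 21, 46, 11, 29]
  queue [44, 5, 12, 31] -> pop 44, enqueue [36], visited so far: [32, 21, 46, 11, 29, 44]
  queue [5, 12, 31, 36] -> pop 5, enqueue [none], visited so far: [32, 21, 46, 11, 29, 44, 5]
  queue [12, 31, 36] -> pop 12, enqueue [none], visited so far: [32, 21, 46, 11, 29, 44, 5, 12]
  queue [31, 36] -> pop 31, enqueue [none], visited so far: [32, 21, 46, 11, 29, 44, 5, 12, 31]
  queue [36] -> pop 36, enqueue [34, 39], visited so far: [32, 21, 46, 11, 29, 44, 5, 12, 31, 36]
  queue [34, 39] -> pop 34, enqueue [none], visited so far: [32, 21, 46, 11, 29, 44, 5, 12, 31, 36, 34]
  queue [39] -> pop 39, enqueue [none], visited so far: [32, 21, 46, 11, 29, 44, 5, 12, 31, 36, 34, 39]
Result: [32, 21, 46, 11, 29, 44, 5, 12, 31, 36, 34, 39]


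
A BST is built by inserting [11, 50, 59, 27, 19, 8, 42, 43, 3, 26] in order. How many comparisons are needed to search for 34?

Search path for 34: 11 -> 50 -> 27 -> 42
Found: False
Comparisons: 4


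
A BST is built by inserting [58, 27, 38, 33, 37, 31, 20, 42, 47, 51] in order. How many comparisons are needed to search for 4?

Search path for 4: 58 -> 27 -> 20
Found: False
Comparisons: 3


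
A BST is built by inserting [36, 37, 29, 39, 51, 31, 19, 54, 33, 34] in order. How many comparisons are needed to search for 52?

Search path for 52: 36 -> 37 -> 39 -> 51 -> 54
Found: False
Comparisons: 5


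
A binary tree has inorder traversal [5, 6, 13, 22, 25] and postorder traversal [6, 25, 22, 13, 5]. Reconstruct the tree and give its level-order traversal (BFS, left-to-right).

Inorder:   [5, 6, 13, 22, 25]
Postorder: [6, 25, 22, 13, 5]
Algorithm: postorder visits root last, so walk postorder right-to-left;
each value is the root of the current inorder slice — split it at that
value, recurse on the right subtree first, then the left.
Recursive splits:
  root=5; inorder splits into left=[], right=[6, 13, 22, 25]
  root=13; inorder splits into left=[6], right=[22, 25]
  root=22; inorder splits into left=[], right=[25]
  root=25; inorder splits into left=[], right=[]
  root=6; inorder splits into left=[], right=[]
Reconstructed level-order: [5, 13, 6, 22, 25]


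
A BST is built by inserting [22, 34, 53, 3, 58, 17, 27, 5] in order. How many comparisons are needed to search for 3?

Search path for 3: 22 -> 3
Found: True
Comparisons: 2


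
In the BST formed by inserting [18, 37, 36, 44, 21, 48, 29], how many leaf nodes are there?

Tree built from: [18, 37, 36, 44, 21, 48, 29]
Tree (level-order array): [18, None, 37, 36, 44, 21, None, None, 48, None, 29]
Rule: A leaf has 0 children.
Per-node child counts:
  node 18: 1 child(ren)
  node 37: 2 child(ren)
  node 36: 1 child(ren)
  node 21: 1 child(ren)
  node 29: 0 child(ren)
  node 44: 1 child(ren)
  node 48: 0 child(ren)
Matching nodes: [29, 48]
Count of leaf nodes: 2


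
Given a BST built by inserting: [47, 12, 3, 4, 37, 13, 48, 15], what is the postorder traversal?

Tree insertion order: [47, 12, 3, 4, 37, 13, 48, 15]
Tree (level-order array): [47, 12, 48, 3, 37, None, None, None, 4, 13, None, None, None, None, 15]
Postorder traversal: [4, 3, 15, 13, 37, 12, 48, 47]


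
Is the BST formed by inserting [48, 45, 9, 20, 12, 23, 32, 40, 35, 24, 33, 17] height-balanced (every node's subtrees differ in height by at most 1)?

Tree (level-order array): [48, 45, None, 9, None, None, 20, 12, 23, None, 17, None, 32, None, None, 24, 40, None, None, 35, None, 33]
Definition: a tree is height-balanced if, at every node, |h(left) - h(right)| <= 1 (empty subtree has height -1).
Bottom-up per-node check:
  node 17: h_left=-1, h_right=-1, diff=0 [OK], height=0
  node 12: h_left=-1, h_right=0, diff=1 [OK], height=1
  node 24: h_left=-1, h_right=-1, diff=0 [OK], height=0
  node 33: h_left=-1, h_right=-1, diff=0 [OK], height=0
  node 35: h_left=0, h_right=-1, diff=1 [OK], height=1
  node 40: h_left=1, h_right=-1, diff=2 [FAIL (|1--1|=2 > 1)], height=2
  node 32: h_left=0, h_right=2, diff=2 [FAIL (|0-2|=2 > 1)], height=3
  node 23: h_left=-1, h_right=3, diff=4 [FAIL (|-1-3|=4 > 1)], height=4
  node 20: h_left=1, h_right=4, diff=3 [FAIL (|1-4|=3 > 1)], height=5
  node 9: h_left=-1, h_right=5, diff=6 [FAIL (|-1-5|=6 > 1)], height=6
  node 45: h_left=6, h_right=-1, diff=7 [FAIL (|6--1|=7 > 1)], height=7
  node 48: h_left=7, h_right=-1, diff=8 [FAIL (|7--1|=8 > 1)], height=8
Node 40 violates the condition: |1 - -1| = 2 > 1.
Result: Not balanced


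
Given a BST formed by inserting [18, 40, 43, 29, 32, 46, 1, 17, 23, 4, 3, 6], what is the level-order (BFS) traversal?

Tree insertion order: [18, 40, 43, 29, 32, 46, 1, 17, 23, 4, 3, 6]
Tree (level-order array): [18, 1, 40, None, 17, 29, 43, 4, None, 23, 32, None, 46, 3, 6]
BFS from the root, enqueuing left then right child of each popped node:
  queue [18] -> pop 18, enqueue [1, 40], visited so far: [18]
  queue [1, 40] -> pop 1, enqueue [17], visited so far: [18, 1]
  queue [40, 17] -> pop 40, enqueue [29, 43], visited so far: [18, 1, 40]
  queue [17, 29, 43] -> pop 17, enqueue [4], visited so far: [18, 1, 40, 17]
  queue [29, 43, 4] -> pop 29, enqueue [23, 32], visited so far: [18, 1, 40, 17, 29]
  queue [43, 4, 23, 32] -> pop 43, enqueue [46], visited so far: [18, 1, 40, 17, 29, 43]
  queue [4, 23, 32, 46] -> pop 4, enqueue [3, 6], visited so far: [18, 1, 40, 17, 29, 43, 4]
  queue [23, 32, 46, 3, 6] -> pop 23, enqueue [none], visited so far: [18, 1, 40, 17, 29, 43, 4, 23]
  queue [32, 46, 3, 6] -> pop 32, enqueue [none], visited so far: [18, 1, 40, 17, 29, 43, 4, 23, 32]
  queue [46, 3, 6] -> pop 46, enqueue [none], visited so far: [18, 1, 40, 17, 29, 43, 4, 23, 32, 46]
  queue [3, 6] -> pop 3, enqueue [none], visited so far: [18, 1, 40, 17, 29, 43, 4, 23, 32, 46, 3]
  queue [6] -> pop 6, enqueue [none], visited so far: [18, 1, 40, 17, 29, 43, 4, 23, 32, 46, 3, 6]
Result: [18, 1, 40, 17, 29, 43, 4, 23, 32, 46, 3, 6]
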